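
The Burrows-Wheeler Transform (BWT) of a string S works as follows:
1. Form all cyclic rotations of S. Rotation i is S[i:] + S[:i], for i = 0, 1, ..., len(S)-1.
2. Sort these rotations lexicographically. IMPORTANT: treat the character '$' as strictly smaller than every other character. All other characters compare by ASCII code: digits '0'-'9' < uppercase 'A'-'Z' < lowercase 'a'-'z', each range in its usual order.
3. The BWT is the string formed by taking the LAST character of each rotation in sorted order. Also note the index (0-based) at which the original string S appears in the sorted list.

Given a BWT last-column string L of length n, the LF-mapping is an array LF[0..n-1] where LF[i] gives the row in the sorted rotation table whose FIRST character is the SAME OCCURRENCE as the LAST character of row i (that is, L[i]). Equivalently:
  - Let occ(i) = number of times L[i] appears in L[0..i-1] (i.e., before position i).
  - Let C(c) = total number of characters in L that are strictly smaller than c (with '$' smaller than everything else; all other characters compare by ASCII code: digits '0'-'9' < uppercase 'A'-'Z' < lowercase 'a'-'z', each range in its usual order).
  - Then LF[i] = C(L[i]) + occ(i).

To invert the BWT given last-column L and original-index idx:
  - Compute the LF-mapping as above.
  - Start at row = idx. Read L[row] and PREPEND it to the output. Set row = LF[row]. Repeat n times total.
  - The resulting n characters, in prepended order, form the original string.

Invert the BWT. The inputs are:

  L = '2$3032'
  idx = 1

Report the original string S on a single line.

Answer: 02332$

Derivation:
LF mapping: 2 0 4 1 5 3
Walk LF starting at row 1, prepending L[row]:
  step 1: row=1, L[1]='$', prepend. Next row=LF[1]=0
  step 2: row=0, L[0]='2', prepend. Next row=LF[0]=2
  step 3: row=2, L[2]='3', prepend. Next row=LF[2]=4
  step 4: row=4, L[4]='3', prepend. Next row=LF[4]=5
  step 5: row=5, L[5]='2', prepend. Next row=LF[5]=3
  step 6: row=3, L[3]='0', prepend. Next row=LF[3]=1
Reversed output: 02332$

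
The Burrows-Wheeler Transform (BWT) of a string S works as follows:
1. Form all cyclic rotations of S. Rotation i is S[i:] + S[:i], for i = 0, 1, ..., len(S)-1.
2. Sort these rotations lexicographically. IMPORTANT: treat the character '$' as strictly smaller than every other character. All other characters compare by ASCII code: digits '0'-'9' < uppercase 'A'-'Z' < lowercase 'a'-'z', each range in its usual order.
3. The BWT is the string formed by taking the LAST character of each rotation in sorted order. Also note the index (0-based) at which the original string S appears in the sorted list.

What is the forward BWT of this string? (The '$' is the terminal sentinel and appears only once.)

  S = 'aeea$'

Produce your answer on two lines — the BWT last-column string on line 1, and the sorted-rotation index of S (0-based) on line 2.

All 5 rotations (rotation i = S[i:]+S[:i]):
  rot[0] = aeea$
  rot[1] = eea$a
  rot[2] = ea$ae
  rot[3] = a$aee
  rot[4] = $aeea
Sorted (with $ < everything):
  sorted[0] = $aeea  (last char: 'a')
  sorted[1] = a$aee  (last char: 'e')
  sorted[2] = aeea$  (last char: '$')
  sorted[3] = ea$ae  (last char: 'e')
  sorted[4] = eea$a  (last char: 'a')
Last column: ae$ea
Original string S is at sorted index 2

Answer: ae$ea
2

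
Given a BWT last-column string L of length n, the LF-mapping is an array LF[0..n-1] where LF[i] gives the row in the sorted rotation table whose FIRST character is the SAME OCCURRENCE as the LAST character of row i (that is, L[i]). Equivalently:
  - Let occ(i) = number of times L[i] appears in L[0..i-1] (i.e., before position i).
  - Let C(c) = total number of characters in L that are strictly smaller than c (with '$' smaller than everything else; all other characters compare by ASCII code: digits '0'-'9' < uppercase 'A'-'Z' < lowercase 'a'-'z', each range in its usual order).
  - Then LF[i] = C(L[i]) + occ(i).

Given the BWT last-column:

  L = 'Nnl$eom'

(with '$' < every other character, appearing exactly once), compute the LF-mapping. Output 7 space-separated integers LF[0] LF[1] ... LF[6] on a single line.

Answer: 1 5 3 0 2 6 4

Derivation:
Char counts: '$':1, 'N':1, 'e':1, 'l':1, 'm':1, 'n':1, 'o':1
C (first-col start): C('$')=0, C('N')=1, C('e')=2, C('l')=3, C('m')=4, C('n')=5, C('o')=6
L[0]='N': occ=0, LF[0]=C('N')+0=1+0=1
L[1]='n': occ=0, LF[1]=C('n')+0=5+0=5
L[2]='l': occ=0, LF[2]=C('l')+0=3+0=3
L[3]='$': occ=0, LF[3]=C('$')+0=0+0=0
L[4]='e': occ=0, LF[4]=C('e')+0=2+0=2
L[5]='o': occ=0, LF[5]=C('o')+0=6+0=6
L[6]='m': occ=0, LF[6]=C('m')+0=4+0=4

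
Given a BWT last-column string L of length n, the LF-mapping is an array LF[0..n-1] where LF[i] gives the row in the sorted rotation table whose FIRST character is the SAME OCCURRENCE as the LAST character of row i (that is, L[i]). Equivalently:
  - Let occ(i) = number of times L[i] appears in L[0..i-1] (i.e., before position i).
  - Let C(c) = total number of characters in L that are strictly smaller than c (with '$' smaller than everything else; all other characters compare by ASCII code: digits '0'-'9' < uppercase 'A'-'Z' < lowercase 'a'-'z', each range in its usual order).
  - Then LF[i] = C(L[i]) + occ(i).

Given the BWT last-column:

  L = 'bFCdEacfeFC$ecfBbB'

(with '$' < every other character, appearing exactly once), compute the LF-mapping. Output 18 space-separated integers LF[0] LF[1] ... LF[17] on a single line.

Answer: 9 6 3 13 5 8 11 16 14 7 4 0 15 12 17 1 10 2

Derivation:
Char counts: '$':1, 'B':2, 'C':2, 'E':1, 'F':2, 'a':1, 'b':2, 'c':2, 'd':1, 'e':2, 'f':2
C (first-col start): C('$')=0, C('B')=1, C('C')=3, C('E')=5, C('F')=6, C('a')=8, C('b')=9, C('c')=11, C('d')=13, C('e')=14, C('f')=16
L[0]='b': occ=0, LF[0]=C('b')+0=9+0=9
L[1]='F': occ=0, LF[1]=C('F')+0=6+0=6
L[2]='C': occ=0, LF[2]=C('C')+0=3+0=3
L[3]='d': occ=0, LF[3]=C('d')+0=13+0=13
L[4]='E': occ=0, LF[4]=C('E')+0=5+0=5
L[5]='a': occ=0, LF[5]=C('a')+0=8+0=8
L[6]='c': occ=0, LF[6]=C('c')+0=11+0=11
L[7]='f': occ=0, LF[7]=C('f')+0=16+0=16
L[8]='e': occ=0, LF[8]=C('e')+0=14+0=14
L[9]='F': occ=1, LF[9]=C('F')+1=6+1=7
L[10]='C': occ=1, LF[10]=C('C')+1=3+1=4
L[11]='$': occ=0, LF[11]=C('$')+0=0+0=0
L[12]='e': occ=1, LF[12]=C('e')+1=14+1=15
L[13]='c': occ=1, LF[13]=C('c')+1=11+1=12
L[14]='f': occ=1, LF[14]=C('f')+1=16+1=17
L[15]='B': occ=0, LF[15]=C('B')+0=1+0=1
L[16]='b': occ=1, LF[16]=C('b')+1=9+1=10
L[17]='B': occ=1, LF[17]=C('B')+1=1+1=2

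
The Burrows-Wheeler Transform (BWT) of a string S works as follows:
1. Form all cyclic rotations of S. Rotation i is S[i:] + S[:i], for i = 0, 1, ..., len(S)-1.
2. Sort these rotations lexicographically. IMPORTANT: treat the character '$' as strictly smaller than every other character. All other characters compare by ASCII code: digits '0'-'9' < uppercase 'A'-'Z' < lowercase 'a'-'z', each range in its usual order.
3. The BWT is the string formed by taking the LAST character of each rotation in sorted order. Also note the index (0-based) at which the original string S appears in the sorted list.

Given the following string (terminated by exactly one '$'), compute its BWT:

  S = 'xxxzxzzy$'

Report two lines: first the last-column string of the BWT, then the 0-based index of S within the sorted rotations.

All 9 rotations (rotation i = S[i:]+S[:i]):
  rot[0] = xxxzxzzy$
  rot[1] = xxzxzzy$x
  rot[2] = xzxzzy$xx
  rot[3] = zxzzy$xxx
  rot[4] = xzzy$xxxz
  rot[5] = zzy$xxxzx
  rot[6] = zy$xxxzxz
  rot[7] = y$xxxzxzz
  rot[8] = $xxxzxzzy
Sorted (with $ < everything):
  sorted[0] = $xxxzxzzy  (last char: 'y')
  sorted[1] = xxxzxzzy$  (last char: '$')
  sorted[2] = xxzxzzy$x  (last char: 'x')
  sorted[3] = xzxzzy$xx  (last char: 'x')
  sorted[4] = xzzy$xxxz  (last char: 'z')
  sorted[5] = y$xxxzxzz  (last char: 'z')
  sorted[6] = zxzzy$xxx  (last char: 'x')
  sorted[7] = zy$xxxzxz  (last char: 'z')
  sorted[8] = zzy$xxxzx  (last char: 'x')
Last column: y$xxzzxzx
Original string S is at sorted index 1

Answer: y$xxzzxzx
1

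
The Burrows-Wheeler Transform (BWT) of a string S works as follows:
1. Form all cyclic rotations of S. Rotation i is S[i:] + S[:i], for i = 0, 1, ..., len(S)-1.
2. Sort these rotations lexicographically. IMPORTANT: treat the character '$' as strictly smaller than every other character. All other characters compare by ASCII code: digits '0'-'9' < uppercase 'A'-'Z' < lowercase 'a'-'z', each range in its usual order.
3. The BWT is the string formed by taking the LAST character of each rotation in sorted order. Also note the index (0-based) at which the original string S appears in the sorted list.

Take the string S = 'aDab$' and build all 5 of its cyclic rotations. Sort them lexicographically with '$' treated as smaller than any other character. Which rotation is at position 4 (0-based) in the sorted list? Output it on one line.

Answer: b$aDa

Derivation:
All 5 rotations (rotation i = S[i:]+S[:i]):
  rot[0] = aDab$
  rot[1] = Dab$a
  rot[2] = ab$aD
  rot[3] = b$aDa
  rot[4] = $aDab
Sorted (with $ < everything):
  sorted[0] = $aDab
  sorted[1] = Dab$a
  sorted[2] = aDab$
  sorted[3] = ab$aD
  sorted[4] = b$aDa
sorted[4] = b$aDa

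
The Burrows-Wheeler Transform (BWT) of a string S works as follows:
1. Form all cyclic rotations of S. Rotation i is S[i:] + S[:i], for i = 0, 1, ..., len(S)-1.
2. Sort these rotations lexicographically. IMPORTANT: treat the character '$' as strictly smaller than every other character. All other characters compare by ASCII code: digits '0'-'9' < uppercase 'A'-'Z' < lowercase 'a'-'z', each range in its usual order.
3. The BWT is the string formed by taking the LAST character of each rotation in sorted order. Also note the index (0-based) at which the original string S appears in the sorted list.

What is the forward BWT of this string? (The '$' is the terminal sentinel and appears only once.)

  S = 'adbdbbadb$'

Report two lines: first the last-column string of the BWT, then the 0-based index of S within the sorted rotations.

Answer: bb$dbddaba
2

Derivation:
All 10 rotations (rotation i = S[i:]+S[:i]):
  rot[0] = adbdbbadb$
  rot[1] = dbdbbadb$a
  rot[2] = bdbbadb$ad
  rot[3] = dbbadb$adb
  rot[4] = bbadb$adbd
  rot[5] = badb$adbdb
  rot[6] = adb$adbdbb
  rot[7] = db$adbdbba
  rot[8] = b$adbdbbad
  rot[9] = $adbdbbadb
Sorted (with $ < everything):
  sorted[0] = $adbdbbadb  (last char: 'b')
  sorted[1] = adb$adbdbb  (last char: 'b')
  sorted[2] = adbdbbadb$  (last char: '$')
  sorted[3] = b$adbdbbad  (last char: 'd')
  sorted[4] = badb$adbdb  (last char: 'b')
  sorted[5] = bbadb$adbd  (last char: 'd')
  sorted[6] = bdbbadb$ad  (last char: 'd')
  sorted[7] = db$adbdbba  (last char: 'a')
  sorted[8] = dbbadb$adb  (last char: 'b')
  sorted[9] = dbdbbadb$a  (last char: 'a')
Last column: bb$dbddaba
Original string S is at sorted index 2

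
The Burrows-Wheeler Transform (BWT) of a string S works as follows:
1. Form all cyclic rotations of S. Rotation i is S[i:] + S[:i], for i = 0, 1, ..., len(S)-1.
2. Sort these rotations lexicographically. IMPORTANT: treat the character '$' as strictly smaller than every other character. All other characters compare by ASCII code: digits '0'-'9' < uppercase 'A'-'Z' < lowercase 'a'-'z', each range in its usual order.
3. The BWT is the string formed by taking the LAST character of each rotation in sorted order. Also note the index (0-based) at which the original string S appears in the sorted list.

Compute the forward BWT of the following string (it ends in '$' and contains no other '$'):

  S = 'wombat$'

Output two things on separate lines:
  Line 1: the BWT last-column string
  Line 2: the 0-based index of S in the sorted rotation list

Answer: tbmowa$
6

Derivation:
All 7 rotations (rotation i = S[i:]+S[:i]):
  rot[0] = wombat$
  rot[1] = ombat$w
  rot[2] = mbat$wo
  rot[3] = bat$wom
  rot[4] = at$womb
  rot[5] = t$womba
  rot[6] = $wombat
Sorted (with $ < everything):
  sorted[0] = $wombat  (last char: 't')
  sorted[1] = at$womb  (last char: 'b')
  sorted[2] = bat$wom  (last char: 'm')
  sorted[3] = mbat$wo  (last char: 'o')
  sorted[4] = ombat$w  (last char: 'w')
  sorted[5] = t$womba  (last char: 'a')
  sorted[6] = wombat$  (last char: '$')
Last column: tbmowa$
Original string S is at sorted index 6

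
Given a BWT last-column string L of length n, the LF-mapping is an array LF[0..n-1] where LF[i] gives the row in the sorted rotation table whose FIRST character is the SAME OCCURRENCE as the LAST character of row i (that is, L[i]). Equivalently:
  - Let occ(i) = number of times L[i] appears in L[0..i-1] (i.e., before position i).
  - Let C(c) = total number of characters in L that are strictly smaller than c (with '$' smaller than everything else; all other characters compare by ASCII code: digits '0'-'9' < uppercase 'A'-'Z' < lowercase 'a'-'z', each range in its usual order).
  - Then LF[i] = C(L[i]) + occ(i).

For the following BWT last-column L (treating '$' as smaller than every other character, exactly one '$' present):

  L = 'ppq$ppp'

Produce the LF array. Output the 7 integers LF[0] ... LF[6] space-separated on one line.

Char counts: '$':1, 'p':5, 'q':1
C (first-col start): C('$')=0, C('p')=1, C('q')=6
L[0]='p': occ=0, LF[0]=C('p')+0=1+0=1
L[1]='p': occ=1, LF[1]=C('p')+1=1+1=2
L[2]='q': occ=0, LF[2]=C('q')+0=6+0=6
L[3]='$': occ=0, LF[3]=C('$')+0=0+0=0
L[4]='p': occ=2, LF[4]=C('p')+2=1+2=3
L[5]='p': occ=3, LF[5]=C('p')+3=1+3=4
L[6]='p': occ=4, LF[6]=C('p')+4=1+4=5

Answer: 1 2 6 0 3 4 5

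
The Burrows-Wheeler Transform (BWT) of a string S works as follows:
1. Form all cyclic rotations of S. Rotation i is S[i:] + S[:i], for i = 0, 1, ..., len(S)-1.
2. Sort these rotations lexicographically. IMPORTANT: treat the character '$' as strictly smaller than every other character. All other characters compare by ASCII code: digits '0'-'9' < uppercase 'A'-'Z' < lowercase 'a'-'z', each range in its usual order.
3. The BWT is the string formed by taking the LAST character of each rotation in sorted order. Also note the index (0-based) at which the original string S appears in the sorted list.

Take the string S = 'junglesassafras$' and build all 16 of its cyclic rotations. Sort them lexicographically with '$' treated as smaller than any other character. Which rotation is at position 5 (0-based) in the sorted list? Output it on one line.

All 16 rotations (rotation i = S[i:]+S[:i]):
  rot[0] = junglesassafras$
  rot[1] = unglesassafras$j
  rot[2] = nglesassafras$ju
  rot[3] = glesassafras$jun
  rot[4] = lesassafras$jung
  rot[5] = esassafras$jungl
  rot[6] = sassafras$jungle
  rot[7] = assafras$jungles
  rot[8] = ssafras$junglesa
  rot[9] = safras$junglesas
  rot[10] = afras$junglesass
  rot[11] = fras$junglesassa
  rot[12] = ras$junglesassaf
  rot[13] = as$junglesassafr
  rot[14] = s$junglesassafra
  rot[15] = $junglesassafras
Sorted (with $ < everything):
  sorted[0] = $junglesassafras
  sorted[1] = afras$junglesass
  sorted[2] = as$junglesassafr
  sorted[3] = assafras$jungles
  sorted[4] = esassafras$jungl
  sorted[5] = fras$junglesassa
  sorted[6] = glesassafras$jun
  sorted[7] = junglesassafras$
  sorted[8] = lesassafras$jung
  sorted[9] = nglesassafras$ju
  sorted[10] = ras$junglesassaf
  sorted[11] = s$junglesassafra
  sorted[12] = safras$junglesas
  sorted[13] = sassafras$jungle
  sorted[14] = ssafras$junglesa
  sorted[15] = unglesassafras$j
sorted[5] = fras$junglesassa

Answer: fras$junglesassa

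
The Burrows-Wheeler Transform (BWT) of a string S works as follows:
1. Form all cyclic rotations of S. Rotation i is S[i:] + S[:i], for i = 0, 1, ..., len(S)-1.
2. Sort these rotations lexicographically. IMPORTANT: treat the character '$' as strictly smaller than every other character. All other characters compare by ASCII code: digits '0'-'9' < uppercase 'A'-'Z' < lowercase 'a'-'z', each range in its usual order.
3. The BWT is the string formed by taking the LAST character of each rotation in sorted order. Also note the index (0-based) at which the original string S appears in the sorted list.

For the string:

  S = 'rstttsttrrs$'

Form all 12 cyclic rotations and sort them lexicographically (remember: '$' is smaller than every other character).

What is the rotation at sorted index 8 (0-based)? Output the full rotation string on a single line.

Answer: tsttrrs$rstt

Derivation:
All 12 rotations (rotation i = S[i:]+S[:i]):
  rot[0] = rstttsttrrs$
  rot[1] = stttsttrrs$r
  rot[2] = tttsttrrs$rs
  rot[3] = ttsttrrs$rst
  rot[4] = tsttrrs$rstt
  rot[5] = sttrrs$rsttt
  rot[6] = ttrrs$rsttts
  rot[7] = trrs$rstttst
  rot[8] = rrs$rstttstt
  rot[9] = rs$rstttsttr
  rot[10] = s$rstttsttrr
  rot[11] = $rstttsttrrs
Sorted (with $ < everything):
  sorted[0] = $rstttsttrrs
  sorted[1] = rrs$rstttstt
  sorted[2] = rs$rstttsttr
  sorted[3] = rstttsttrrs$
  sorted[4] = s$rstttsttrr
  sorted[5] = sttrrs$rsttt
  sorted[6] = stttsttrrs$r
  sorted[7] = trrs$rstttst
  sorted[8] = tsttrrs$rstt
  sorted[9] = ttrrs$rsttts
  sorted[10] = ttsttrrs$rst
  sorted[11] = tttsttrrs$rs
sorted[8] = tsttrrs$rstt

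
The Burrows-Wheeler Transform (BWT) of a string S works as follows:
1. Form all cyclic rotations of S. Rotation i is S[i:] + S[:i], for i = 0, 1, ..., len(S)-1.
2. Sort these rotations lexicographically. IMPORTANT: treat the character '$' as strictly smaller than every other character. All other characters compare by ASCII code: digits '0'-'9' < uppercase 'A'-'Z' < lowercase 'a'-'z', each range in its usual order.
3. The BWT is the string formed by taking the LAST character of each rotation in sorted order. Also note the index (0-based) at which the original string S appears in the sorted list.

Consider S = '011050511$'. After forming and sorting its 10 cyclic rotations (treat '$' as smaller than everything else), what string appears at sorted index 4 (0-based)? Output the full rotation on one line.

All 10 rotations (rotation i = S[i:]+S[:i]):
  rot[0] = 011050511$
  rot[1] = 11050511$0
  rot[2] = 1050511$01
  rot[3] = 050511$011
  rot[4] = 50511$0110
  rot[5] = 0511$01105
  rot[6] = 511$011050
  rot[7] = 11$0110505
  rot[8] = 1$01105051
  rot[9] = $011050511
Sorted (with $ < everything):
  sorted[0] = $011050511
  sorted[1] = 011050511$
  sorted[2] = 050511$011
  sorted[3] = 0511$01105
  sorted[4] = 1$01105051
  sorted[5] = 1050511$01
  sorted[6] = 11$0110505
  sorted[7] = 11050511$0
  sorted[8] = 50511$0110
  sorted[9] = 511$011050
sorted[4] = 1$01105051

Answer: 1$01105051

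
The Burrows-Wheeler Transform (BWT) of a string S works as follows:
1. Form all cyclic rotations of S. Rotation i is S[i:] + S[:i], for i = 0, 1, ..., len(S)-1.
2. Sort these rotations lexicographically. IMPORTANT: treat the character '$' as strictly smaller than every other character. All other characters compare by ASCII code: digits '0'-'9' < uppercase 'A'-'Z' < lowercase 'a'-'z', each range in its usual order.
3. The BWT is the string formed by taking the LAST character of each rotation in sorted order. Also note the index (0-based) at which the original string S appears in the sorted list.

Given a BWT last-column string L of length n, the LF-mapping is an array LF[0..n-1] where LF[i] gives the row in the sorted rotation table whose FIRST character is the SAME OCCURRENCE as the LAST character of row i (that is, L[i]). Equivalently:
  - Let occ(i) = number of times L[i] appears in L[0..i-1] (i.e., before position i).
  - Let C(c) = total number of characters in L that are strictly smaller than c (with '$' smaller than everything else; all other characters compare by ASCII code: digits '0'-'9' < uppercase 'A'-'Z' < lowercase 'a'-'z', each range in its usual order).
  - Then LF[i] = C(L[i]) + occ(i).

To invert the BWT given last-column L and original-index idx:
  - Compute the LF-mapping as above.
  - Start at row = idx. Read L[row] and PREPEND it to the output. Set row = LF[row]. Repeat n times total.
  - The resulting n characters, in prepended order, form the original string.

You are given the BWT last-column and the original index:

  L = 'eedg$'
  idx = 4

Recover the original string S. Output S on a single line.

LF mapping: 2 3 1 4 0
Walk LF starting at row 4, prepending L[row]:
  step 1: row=4, L[4]='$', prepend. Next row=LF[4]=0
  step 2: row=0, L[0]='e', prepend. Next row=LF[0]=2
  step 3: row=2, L[2]='d', prepend. Next row=LF[2]=1
  step 4: row=1, L[1]='e', prepend. Next row=LF[1]=3
  step 5: row=3, L[3]='g', prepend. Next row=LF[3]=4
Reversed output: gede$

Answer: gede$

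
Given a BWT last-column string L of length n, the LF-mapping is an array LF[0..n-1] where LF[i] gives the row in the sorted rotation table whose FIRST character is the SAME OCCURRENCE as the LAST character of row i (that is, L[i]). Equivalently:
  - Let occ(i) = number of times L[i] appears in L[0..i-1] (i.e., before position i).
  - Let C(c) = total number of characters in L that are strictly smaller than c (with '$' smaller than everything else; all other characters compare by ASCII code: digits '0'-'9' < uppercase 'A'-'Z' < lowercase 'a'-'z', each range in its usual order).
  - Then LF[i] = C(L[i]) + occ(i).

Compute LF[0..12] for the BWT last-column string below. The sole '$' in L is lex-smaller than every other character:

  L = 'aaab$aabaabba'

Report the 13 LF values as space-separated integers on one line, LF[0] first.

Char counts: '$':1, 'a':8, 'b':4
C (first-col start): C('$')=0, C('a')=1, C('b')=9
L[0]='a': occ=0, LF[0]=C('a')+0=1+0=1
L[1]='a': occ=1, LF[1]=C('a')+1=1+1=2
L[2]='a': occ=2, LF[2]=C('a')+2=1+2=3
L[3]='b': occ=0, LF[3]=C('b')+0=9+0=9
L[4]='$': occ=0, LF[4]=C('$')+0=0+0=0
L[5]='a': occ=3, LF[5]=C('a')+3=1+3=4
L[6]='a': occ=4, LF[6]=C('a')+4=1+4=5
L[7]='b': occ=1, LF[7]=C('b')+1=9+1=10
L[8]='a': occ=5, LF[8]=C('a')+5=1+5=6
L[9]='a': occ=6, LF[9]=C('a')+6=1+6=7
L[10]='b': occ=2, LF[10]=C('b')+2=9+2=11
L[11]='b': occ=3, LF[11]=C('b')+3=9+3=12
L[12]='a': occ=7, LF[12]=C('a')+7=1+7=8

Answer: 1 2 3 9 0 4 5 10 6 7 11 12 8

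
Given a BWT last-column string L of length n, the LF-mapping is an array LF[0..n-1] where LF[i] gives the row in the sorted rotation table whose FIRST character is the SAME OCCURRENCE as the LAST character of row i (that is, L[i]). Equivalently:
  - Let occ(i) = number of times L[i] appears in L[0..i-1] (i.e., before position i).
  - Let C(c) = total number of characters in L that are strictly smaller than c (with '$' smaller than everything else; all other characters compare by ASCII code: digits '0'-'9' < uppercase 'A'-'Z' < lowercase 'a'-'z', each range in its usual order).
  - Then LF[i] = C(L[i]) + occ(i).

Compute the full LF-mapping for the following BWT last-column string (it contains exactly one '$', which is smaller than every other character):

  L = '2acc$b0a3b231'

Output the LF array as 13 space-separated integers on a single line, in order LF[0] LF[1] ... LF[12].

Answer: 3 7 11 12 0 9 1 8 5 10 4 6 2

Derivation:
Char counts: '$':1, '0':1, '1':1, '2':2, '3':2, 'a':2, 'b':2, 'c':2
C (first-col start): C('$')=0, C('0')=1, C('1')=2, C('2')=3, C('3')=5, C('a')=7, C('b')=9, C('c')=11
L[0]='2': occ=0, LF[0]=C('2')+0=3+0=3
L[1]='a': occ=0, LF[1]=C('a')+0=7+0=7
L[2]='c': occ=0, LF[2]=C('c')+0=11+0=11
L[3]='c': occ=1, LF[3]=C('c')+1=11+1=12
L[4]='$': occ=0, LF[4]=C('$')+0=0+0=0
L[5]='b': occ=0, LF[5]=C('b')+0=9+0=9
L[6]='0': occ=0, LF[6]=C('0')+0=1+0=1
L[7]='a': occ=1, LF[7]=C('a')+1=7+1=8
L[8]='3': occ=0, LF[8]=C('3')+0=5+0=5
L[9]='b': occ=1, LF[9]=C('b')+1=9+1=10
L[10]='2': occ=1, LF[10]=C('2')+1=3+1=4
L[11]='3': occ=1, LF[11]=C('3')+1=5+1=6
L[12]='1': occ=0, LF[12]=C('1')+0=2+0=2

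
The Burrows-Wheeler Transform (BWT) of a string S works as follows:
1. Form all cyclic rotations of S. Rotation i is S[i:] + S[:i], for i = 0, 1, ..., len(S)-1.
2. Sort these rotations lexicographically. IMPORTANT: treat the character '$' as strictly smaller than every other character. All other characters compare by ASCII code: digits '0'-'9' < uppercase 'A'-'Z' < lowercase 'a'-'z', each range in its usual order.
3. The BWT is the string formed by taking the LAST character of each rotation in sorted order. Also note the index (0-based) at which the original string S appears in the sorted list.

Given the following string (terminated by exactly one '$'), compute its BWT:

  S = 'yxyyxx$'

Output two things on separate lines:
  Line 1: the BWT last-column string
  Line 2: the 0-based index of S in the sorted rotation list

Answer: xxyyy$x
5

Derivation:
All 7 rotations (rotation i = S[i:]+S[:i]):
  rot[0] = yxyyxx$
  rot[1] = xyyxx$y
  rot[2] = yyxx$yx
  rot[3] = yxx$yxy
  rot[4] = xx$yxyy
  rot[5] = x$yxyyx
  rot[6] = $yxyyxx
Sorted (with $ < everything):
  sorted[0] = $yxyyxx  (last char: 'x')
  sorted[1] = x$yxyyx  (last char: 'x')
  sorted[2] = xx$yxyy  (last char: 'y')
  sorted[3] = xyyxx$y  (last char: 'y')
  sorted[4] = yxx$yxy  (last char: 'y')
  sorted[5] = yxyyxx$  (last char: '$')
  sorted[6] = yyxx$yx  (last char: 'x')
Last column: xxyyy$x
Original string S is at sorted index 5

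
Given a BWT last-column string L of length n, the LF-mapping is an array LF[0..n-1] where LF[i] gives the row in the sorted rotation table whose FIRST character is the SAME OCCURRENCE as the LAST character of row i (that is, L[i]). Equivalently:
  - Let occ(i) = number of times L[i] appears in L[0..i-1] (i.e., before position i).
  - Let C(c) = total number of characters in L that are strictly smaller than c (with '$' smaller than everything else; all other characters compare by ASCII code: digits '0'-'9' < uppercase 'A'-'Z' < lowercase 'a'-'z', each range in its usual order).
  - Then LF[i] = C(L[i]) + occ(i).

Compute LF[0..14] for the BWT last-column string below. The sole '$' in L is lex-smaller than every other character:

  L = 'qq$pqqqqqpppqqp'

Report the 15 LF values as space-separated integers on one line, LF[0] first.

Answer: 6 7 0 1 8 9 10 11 12 2 3 4 13 14 5

Derivation:
Char counts: '$':1, 'p':5, 'q':9
C (first-col start): C('$')=0, C('p')=1, C('q')=6
L[0]='q': occ=0, LF[0]=C('q')+0=6+0=6
L[1]='q': occ=1, LF[1]=C('q')+1=6+1=7
L[2]='$': occ=0, LF[2]=C('$')+0=0+0=0
L[3]='p': occ=0, LF[3]=C('p')+0=1+0=1
L[4]='q': occ=2, LF[4]=C('q')+2=6+2=8
L[5]='q': occ=3, LF[5]=C('q')+3=6+3=9
L[6]='q': occ=4, LF[6]=C('q')+4=6+4=10
L[7]='q': occ=5, LF[7]=C('q')+5=6+5=11
L[8]='q': occ=6, LF[8]=C('q')+6=6+6=12
L[9]='p': occ=1, LF[9]=C('p')+1=1+1=2
L[10]='p': occ=2, LF[10]=C('p')+2=1+2=3
L[11]='p': occ=3, LF[11]=C('p')+3=1+3=4
L[12]='q': occ=7, LF[12]=C('q')+7=6+7=13
L[13]='q': occ=8, LF[13]=C('q')+8=6+8=14
L[14]='p': occ=4, LF[14]=C('p')+4=1+4=5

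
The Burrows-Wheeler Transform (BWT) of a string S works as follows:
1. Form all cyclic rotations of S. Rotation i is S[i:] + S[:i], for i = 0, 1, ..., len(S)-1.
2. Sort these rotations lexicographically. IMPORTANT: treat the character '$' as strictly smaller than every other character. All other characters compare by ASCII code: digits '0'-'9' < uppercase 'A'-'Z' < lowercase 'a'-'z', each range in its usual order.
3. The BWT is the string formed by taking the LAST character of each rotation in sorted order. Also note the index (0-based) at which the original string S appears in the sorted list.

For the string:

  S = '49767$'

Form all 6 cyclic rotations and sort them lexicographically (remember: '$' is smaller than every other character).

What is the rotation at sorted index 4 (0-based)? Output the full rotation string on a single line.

All 6 rotations (rotation i = S[i:]+S[:i]):
  rot[0] = 49767$
  rot[1] = 9767$4
  rot[2] = 767$49
  rot[3] = 67$497
  rot[4] = 7$4976
  rot[5] = $49767
Sorted (with $ < everything):
  sorted[0] = $49767
  sorted[1] = 49767$
  sorted[2] = 67$497
  sorted[3] = 7$4976
  sorted[4] = 767$49
  sorted[5] = 9767$4
sorted[4] = 767$49

Answer: 767$49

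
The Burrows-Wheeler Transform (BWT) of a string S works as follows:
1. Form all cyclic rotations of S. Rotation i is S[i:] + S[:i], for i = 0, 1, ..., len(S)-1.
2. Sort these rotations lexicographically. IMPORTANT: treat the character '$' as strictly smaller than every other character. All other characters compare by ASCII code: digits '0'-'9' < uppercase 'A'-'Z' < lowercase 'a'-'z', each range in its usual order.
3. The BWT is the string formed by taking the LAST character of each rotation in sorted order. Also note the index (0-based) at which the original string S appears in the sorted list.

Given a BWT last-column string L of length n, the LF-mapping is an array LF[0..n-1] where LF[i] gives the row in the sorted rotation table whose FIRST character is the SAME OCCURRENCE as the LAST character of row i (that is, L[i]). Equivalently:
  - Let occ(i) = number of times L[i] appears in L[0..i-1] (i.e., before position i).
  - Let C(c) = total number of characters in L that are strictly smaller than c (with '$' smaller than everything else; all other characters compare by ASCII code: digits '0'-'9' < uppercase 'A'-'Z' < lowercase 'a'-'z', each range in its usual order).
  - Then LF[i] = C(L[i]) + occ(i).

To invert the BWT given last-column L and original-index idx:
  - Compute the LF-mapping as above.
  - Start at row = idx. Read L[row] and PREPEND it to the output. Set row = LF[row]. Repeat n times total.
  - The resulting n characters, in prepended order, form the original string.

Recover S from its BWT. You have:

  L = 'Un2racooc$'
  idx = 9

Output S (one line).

LF mapping: 2 6 1 9 3 4 7 8 5 0
Walk LF starting at row 9, prepending L[row]:
  step 1: row=9, L[9]='$', prepend. Next row=LF[9]=0
  step 2: row=0, L[0]='U', prepend. Next row=LF[0]=2
  step 3: row=2, L[2]='2', prepend. Next row=LF[2]=1
  step 4: row=1, L[1]='n', prepend. Next row=LF[1]=6
  step 5: row=6, L[6]='o', prepend. Next row=LF[6]=7
  step 6: row=7, L[7]='o', prepend. Next row=LF[7]=8
  step 7: row=8, L[8]='c', prepend. Next row=LF[8]=5
  step 8: row=5, L[5]='c', prepend. Next row=LF[5]=4
  step 9: row=4, L[4]='a', prepend. Next row=LF[4]=3
  step 10: row=3, L[3]='r', prepend. Next row=LF[3]=9
Reversed output: raccoon2U$

Answer: raccoon2U$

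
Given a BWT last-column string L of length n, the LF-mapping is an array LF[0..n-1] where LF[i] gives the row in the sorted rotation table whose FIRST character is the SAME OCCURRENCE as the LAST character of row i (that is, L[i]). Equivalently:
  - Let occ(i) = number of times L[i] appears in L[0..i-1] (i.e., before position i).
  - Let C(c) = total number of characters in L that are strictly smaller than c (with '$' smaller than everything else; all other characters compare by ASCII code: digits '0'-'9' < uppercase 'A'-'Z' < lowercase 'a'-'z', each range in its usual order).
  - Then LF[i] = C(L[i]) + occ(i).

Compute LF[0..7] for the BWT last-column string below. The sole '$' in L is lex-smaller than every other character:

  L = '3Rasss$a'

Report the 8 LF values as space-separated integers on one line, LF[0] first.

Char counts: '$':1, '3':1, 'R':1, 'a':2, 's':3
C (first-col start): C('$')=0, C('3')=1, C('R')=2, C('a')=3, C('s')=5
L[0]='3': occ=0, LF[0]=C('3')+0=1+0=1
L[1]='R': occ=0, LF[1]=C('R')+0=2+0=2
L[2]='a': occ=0, LF[2]=C('a')+0=3+0=3
L[3]='s': occ=0, LF[3]=C('s')+0=5+0=5
L[4]='s': occ=1, LF[4]=C('s')+1=5+1=6
L[5]='s': occ=2, LF[5]=C('s')+2=5+2=7
L[6]='$': occ=0, LF[6]=C('$')+0=0+0=0
L[7]='a': occ=1, LF[7]=C('a')+1=3+1=4

Answer: 1 2 3 5 6 7 0 4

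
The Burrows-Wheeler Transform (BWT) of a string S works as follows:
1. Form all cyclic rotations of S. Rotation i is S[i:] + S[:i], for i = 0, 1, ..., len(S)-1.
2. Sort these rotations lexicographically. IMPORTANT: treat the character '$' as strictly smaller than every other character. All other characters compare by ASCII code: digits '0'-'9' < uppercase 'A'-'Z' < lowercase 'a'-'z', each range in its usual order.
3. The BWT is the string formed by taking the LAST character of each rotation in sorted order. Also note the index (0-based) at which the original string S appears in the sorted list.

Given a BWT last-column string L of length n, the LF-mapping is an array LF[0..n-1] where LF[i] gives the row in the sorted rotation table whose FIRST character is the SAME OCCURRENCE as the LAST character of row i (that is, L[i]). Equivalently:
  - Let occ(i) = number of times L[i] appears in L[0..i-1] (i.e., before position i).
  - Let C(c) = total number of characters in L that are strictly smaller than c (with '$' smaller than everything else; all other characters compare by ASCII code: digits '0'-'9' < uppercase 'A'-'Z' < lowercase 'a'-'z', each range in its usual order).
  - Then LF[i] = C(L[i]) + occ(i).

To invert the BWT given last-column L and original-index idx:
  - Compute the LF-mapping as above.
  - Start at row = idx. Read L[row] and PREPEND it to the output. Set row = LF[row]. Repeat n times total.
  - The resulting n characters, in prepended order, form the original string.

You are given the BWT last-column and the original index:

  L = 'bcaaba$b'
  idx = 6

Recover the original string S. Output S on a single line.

LF mapping: 4 7 1 2 5 3 0 6
Walk LF starting at row 6, prepending L[row]:
  step 1: row=6, L[6]='$', prepend. Next row=LF[6]=0
  step 2: row=0, L[0]='b', prepend. Next row=LF[0]=4
  step 3: row=4, L[4]='b', prepend. Next row=LF[4]=5
  step 4: row=5, L[5]='a', prepend. Next row=LF[5]=3
  step 5: row=3, L[3]='a', prepend. Next row=LF[3]=2
  step 6: row=2, L[2]='a', prepend. Next row=LF[2]=1
  step 7: row=1, L[1]='c', prepend. Next row=LF[1]=7
  step 8: row=7, L[7]='b', prepend. Next row=LF[7]=6
Reversed output: bcaaabb$

Answer: bcaaabb$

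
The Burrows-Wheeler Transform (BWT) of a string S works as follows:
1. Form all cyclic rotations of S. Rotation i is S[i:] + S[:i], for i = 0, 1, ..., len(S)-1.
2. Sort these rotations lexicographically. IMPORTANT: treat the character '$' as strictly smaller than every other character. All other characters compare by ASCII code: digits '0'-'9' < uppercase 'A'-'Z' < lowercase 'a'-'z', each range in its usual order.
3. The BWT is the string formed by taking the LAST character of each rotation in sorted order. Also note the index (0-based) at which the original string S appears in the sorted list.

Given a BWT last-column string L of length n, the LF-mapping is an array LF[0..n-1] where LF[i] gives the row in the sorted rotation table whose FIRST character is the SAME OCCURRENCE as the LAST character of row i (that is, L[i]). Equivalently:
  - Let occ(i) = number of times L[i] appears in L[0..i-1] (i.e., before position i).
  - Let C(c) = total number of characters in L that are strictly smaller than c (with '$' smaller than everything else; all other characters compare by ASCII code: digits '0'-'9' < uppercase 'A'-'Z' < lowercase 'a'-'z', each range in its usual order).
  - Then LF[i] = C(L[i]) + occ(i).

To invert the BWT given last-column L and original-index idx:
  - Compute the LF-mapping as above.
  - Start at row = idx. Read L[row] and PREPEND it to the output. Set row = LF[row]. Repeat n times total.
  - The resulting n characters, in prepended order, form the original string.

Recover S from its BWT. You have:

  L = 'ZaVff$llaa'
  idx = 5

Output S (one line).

LF mapping: 2 3 1 6 7 0 8 9 4 5
Walk LF starting at row 5, prepending L[row]:
  step 1: row=5, L[5]='$', prepend. Next row=LF[5]=0
  step 2: row=0, L[0]='Z', prepend. Next row=LF[0]=2
  step 3: row=2, L[2]='V', prepend. Next row=LF[2]=1
  step 4: row=1, L[1]='a', prepend. Next row=LF[1]=3
  step 5: row=3, L[3]='f', prepend. Next row=LF[3]=6
  step 6: row=6, L[6]='l', prepend. Next row=LF[6]=8
  step 7: row=8, L[8]='a', prepend. Next row=LF[8]=4
  step 8: row=4, L[4]='f', prepend. Next row=LF[4]=7
  step 9: row=7, L[7]='l', prepend. Next row=LF[7]=9
  step 10: row=9, L[9]='a', prepend. Next row=LF[9]=5
Reversed output: alfalfaVZ$

Answer: alfalfaVZ$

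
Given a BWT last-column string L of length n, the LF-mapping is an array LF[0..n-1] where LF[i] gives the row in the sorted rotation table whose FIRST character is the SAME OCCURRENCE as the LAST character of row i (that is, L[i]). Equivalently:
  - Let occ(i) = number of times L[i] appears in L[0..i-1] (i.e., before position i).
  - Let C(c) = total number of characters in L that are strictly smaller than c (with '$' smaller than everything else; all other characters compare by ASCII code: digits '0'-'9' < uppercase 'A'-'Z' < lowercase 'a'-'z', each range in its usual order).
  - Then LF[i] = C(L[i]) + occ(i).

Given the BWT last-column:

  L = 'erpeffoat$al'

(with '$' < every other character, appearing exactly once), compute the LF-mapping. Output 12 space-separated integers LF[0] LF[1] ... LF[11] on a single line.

Answer: 3 10 9 4 5 6 8 1 11 0 2 7

Derivation:
Char counts: '$':1, 'a':2, 'e':2, 'f':2, 'l':1, 'o':1, 'p':1, 'r':1, 't':1
C (first-col start): C('$')=0, C('a')=1, C('e')=3, C('f')=5, C('l')=7, C('o')=8, C('p')=9, C('r')=10, C('t')=11
L[0]='e': occ=0, LF[0]=C('e')+0=3+0=3
L[1]='r': occ=0, LF[1]=C('r')+0=10+0=10
L[2]='p': occ=0, LF[2]=C('p')+0=9+0=9
L[3]='e': occ=1, LF[3]=C('e')+1=3+1=4
L[4]='f': occ=0, LF[4]=C('f')+0=5+0=5
L[5]='f': occ=1, LF[5]=C('f')+1=5+1=6
L[6]='o': occ=0, LF[6]=C('o')+0=8+0=8
L[7]='a': occ=0, LF[7]=C('a')+0=1+0=1
L[8]='t': occ=0, LF[8]=C('t')+0=11+0=11
L[9]='$': occ=0, LF[9]=C('$')+0=0+0=0
L[10]='a': occ=1, LF[10]=C('a')+1=1+1=2
L[11]='l': occ=0, LF[11]=C('l')+0=7+0=7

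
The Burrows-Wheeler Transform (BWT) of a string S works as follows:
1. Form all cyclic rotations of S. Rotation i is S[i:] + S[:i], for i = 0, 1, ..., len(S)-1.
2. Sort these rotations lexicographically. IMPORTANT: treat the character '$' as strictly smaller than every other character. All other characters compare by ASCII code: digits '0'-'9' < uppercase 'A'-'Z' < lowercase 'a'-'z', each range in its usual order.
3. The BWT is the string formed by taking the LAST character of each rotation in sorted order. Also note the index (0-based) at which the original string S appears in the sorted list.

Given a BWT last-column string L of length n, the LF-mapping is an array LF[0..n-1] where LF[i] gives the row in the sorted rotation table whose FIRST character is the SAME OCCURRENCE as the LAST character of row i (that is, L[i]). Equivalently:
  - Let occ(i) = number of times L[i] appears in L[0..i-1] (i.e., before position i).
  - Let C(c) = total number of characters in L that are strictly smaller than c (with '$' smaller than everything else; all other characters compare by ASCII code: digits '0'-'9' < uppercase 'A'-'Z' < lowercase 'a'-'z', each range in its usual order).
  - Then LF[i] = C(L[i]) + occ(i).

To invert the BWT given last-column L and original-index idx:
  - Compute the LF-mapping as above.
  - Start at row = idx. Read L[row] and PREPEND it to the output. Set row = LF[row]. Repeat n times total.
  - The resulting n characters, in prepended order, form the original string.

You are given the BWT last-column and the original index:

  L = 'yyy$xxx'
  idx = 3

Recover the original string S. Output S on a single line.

Answer: xyxyxy$

Derivation:
LF mapping: 4 5 6 0 1 2 3
Walk LF starting at row 3, prepending L[row]:
  step 1: row=3, L[3]='$', prepend. Next row=LF[3]=0
  step 2: row=0, L[0]='y', prepend. Next row=LF[0]=4
  step 3: row=4, L[4]='x', prepend. Next row=LF[4]=1
  step 4: row=1, L[1]='y', prepend. Next row=LF[1]=5
  step 5: row=5, L[5]='x', prepend. Next row=LF[5]=2
  step 6: row=2, L[2]='y', prepend. Next row=LF[2]=6
  step 7: row=6, L[6]='x', prepend. Next row=LF[6]=3
Reversed output: xyxyxy$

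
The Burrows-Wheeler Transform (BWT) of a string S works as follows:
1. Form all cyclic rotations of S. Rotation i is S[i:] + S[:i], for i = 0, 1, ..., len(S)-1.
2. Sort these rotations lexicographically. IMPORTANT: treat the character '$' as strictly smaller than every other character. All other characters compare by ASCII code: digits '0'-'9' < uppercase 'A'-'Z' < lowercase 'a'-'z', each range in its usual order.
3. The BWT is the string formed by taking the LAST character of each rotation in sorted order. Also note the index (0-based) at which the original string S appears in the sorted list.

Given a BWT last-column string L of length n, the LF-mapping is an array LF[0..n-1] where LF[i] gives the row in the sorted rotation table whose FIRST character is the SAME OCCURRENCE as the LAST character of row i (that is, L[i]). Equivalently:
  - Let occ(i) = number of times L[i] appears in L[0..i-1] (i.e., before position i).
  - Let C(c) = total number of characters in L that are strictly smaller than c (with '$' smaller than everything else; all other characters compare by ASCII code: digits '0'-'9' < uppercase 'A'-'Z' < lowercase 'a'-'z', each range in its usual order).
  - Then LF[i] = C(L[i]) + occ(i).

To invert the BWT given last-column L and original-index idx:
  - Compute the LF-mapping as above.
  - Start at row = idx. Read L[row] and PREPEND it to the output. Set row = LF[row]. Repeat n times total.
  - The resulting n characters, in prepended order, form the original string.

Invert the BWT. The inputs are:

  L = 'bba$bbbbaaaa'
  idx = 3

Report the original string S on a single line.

Answer: ababbaababb$

Derivation:
LF mapping: 6 7 1 0 8 9 10 11 2 3 4 5
Walk LF starting at row 3, prepending L[row]:
  step 1: row=3, L[3]='$', prepend. Next row=LF[3]=0
  step 2: row=0, L[0]='b', prepend. Next row=LF[0]=6
  step 3: row=6, L[6]='b', prepend. Next row=LF[6]=10
  step 4: row=10, L[10]='a', prepend. Next row=LF[10]=4
  step 5: row=4, L[4]='b', prepend. Next row=LF[4]=8
  step 6: row=8, L[8]='a', prepend. Next row=LF[8]=2
  step 7: row=2, L[2]='a', prepend. Next row=LF[2]=1
  step 8: row=1, L[1]='b', prepend. Next row=LF[1]=7
  step 9: row=7, L[7]='b', prepend. Next row=LF[7]=11
  step 10: row=11, L[11]='a', prepend. Next row=LF[11]=5
  step 11: row=5, L[5]='b', prepend. Next row=LF[5]=9
  step 12: row=9, L[9]='a', prepend. Next row=LF[9]=3
Reversed output: ababbaababb$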